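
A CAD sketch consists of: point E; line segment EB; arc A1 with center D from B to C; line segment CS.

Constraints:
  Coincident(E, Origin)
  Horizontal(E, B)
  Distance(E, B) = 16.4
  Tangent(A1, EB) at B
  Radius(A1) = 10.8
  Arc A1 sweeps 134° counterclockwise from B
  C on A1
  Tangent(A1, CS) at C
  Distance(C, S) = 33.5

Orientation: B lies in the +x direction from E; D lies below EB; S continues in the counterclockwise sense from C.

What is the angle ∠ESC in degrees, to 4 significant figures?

7.042°

E is at the origin; EB is horizontal with |EB| = 16.4 and B on the +x side, so B = (16.40, 0.000). The tangent condition forces DB to be normal to EB, so D = B + (0, -10.8) = (16.40, -10.80). On A1, B sits at bearing 90° from D; a 134° counterclockwise sweep puts C at bearing 224°, so C = D + 10.8·(cos 224°, sin 224°) = (8.631, -18.30). Tangency of A1 to CS means the radius DC is perpendicular to CS, so CS runs along (−sin 224°, cos 224°); with |CS| = 33.5, S = (31.90, -42.40). Then cos ∠ESC = SE·SC / (|SE||SC|), giving 7.042°.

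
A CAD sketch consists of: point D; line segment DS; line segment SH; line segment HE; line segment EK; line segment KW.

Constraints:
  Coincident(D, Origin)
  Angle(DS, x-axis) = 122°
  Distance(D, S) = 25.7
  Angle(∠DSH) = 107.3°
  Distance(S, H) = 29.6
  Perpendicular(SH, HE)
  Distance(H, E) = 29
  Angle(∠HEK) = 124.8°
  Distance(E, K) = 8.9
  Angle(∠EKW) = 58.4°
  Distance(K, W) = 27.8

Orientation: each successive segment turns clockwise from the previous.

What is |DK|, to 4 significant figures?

31.42

SH ⟂ HE, so HE runs at -40.70°; with |HE| = 29.0, E = (27.67, 25.32). ∠HEK = 124.8° gives EK at -95.90° from the x-axis; with |EK| = 8.9, K = (26.75, 16.47). Then |DK| = |K − D| = 31.42.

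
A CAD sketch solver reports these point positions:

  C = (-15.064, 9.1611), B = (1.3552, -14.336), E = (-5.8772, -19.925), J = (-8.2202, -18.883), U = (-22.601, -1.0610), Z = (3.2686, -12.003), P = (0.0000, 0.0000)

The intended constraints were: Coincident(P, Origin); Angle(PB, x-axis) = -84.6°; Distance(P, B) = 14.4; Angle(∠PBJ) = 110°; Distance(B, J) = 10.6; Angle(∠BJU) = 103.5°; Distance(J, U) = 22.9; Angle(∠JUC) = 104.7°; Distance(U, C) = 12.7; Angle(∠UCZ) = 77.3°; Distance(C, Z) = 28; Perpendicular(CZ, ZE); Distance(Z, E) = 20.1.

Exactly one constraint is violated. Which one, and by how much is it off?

Distance(Z, E) = 20.1 — off by 8.00.

P = (0.00, 0.00) ✓; PB at -84.60° ✓; |PB| = 14.40 ✓; ∠PBJ = 110.0° ✓; |BJ| = 10.60 ✓; ∠BJU = 103.5° ✓; |JU| = 22.90 ✓; ∠JUC = 104.7° ✓; |UC| = 12.70 ✓; ∠UCZ = 77.30° ✓; |CZ| = 28.00 ✓; ∠(CZ, ZE) = 90.00° ✓; |ZE| = 12.10 ✗.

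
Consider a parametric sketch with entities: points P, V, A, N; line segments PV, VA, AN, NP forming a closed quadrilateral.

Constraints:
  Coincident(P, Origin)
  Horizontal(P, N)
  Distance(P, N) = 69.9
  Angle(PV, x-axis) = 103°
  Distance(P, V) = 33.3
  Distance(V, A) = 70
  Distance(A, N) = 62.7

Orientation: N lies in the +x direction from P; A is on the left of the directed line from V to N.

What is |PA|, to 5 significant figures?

83.184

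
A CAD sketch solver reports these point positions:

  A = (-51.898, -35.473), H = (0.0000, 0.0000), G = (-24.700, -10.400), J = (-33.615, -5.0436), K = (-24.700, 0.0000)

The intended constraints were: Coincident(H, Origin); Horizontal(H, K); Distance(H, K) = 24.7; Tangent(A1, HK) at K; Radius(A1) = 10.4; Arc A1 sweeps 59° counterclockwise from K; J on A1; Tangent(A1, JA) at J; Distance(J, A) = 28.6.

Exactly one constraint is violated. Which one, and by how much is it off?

Distance(J, A) = 28.6 — off by 6.90.

H = (0.00, 0.00) ✓; H.y = 0.00, K.y = 0.00 ✓; |HK| = 24.70 ✓; ∠(GK, KH) = 90.00° ✓; |GK| = 10.40 ✓; bearing(G→J) − bearing(G→K) = 59.00° ✓; |GJ| = 10.40 ✓; ∠(GJ, JA) = 90.00° ✓; |JA| = 35.50 ✗.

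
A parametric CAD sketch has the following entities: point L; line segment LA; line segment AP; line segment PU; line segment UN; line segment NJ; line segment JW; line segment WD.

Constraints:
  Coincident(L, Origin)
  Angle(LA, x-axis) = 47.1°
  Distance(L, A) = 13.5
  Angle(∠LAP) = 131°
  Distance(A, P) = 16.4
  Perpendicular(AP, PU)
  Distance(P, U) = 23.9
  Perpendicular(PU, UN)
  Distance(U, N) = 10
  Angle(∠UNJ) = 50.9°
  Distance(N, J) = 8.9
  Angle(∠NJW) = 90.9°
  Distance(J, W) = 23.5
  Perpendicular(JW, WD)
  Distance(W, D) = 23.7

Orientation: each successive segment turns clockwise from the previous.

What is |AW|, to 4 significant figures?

43.85

L is at the origin; LA runs at 47.1° with length 13.5, so A = (9.190, 9.889). ∠LAP = 131.0° gives AP at -1.900° from the x-axis; with |AP| = 16.4, P = (25.58, 9.346). AP is perpendicular to PU, so PU runs at -91.90°; with |PU| = 23.9, U = (24.79, -14.54). PU ⟂ UN, so UN runs at 178.1°; with |UN| = 10.0, N = (14.79, -14.21). ∠UNJ = 50.9° gives NJ at 49.00° from the x-axis; with |NJ| = 8.9, J = (20.63, -7.493). ∠NJW = 90.9° gives JW at -40.10° from the x-axis; with |JW| = 23.5, W = (38.61, -22.63). Then |AW| = |W − A| = 43.85.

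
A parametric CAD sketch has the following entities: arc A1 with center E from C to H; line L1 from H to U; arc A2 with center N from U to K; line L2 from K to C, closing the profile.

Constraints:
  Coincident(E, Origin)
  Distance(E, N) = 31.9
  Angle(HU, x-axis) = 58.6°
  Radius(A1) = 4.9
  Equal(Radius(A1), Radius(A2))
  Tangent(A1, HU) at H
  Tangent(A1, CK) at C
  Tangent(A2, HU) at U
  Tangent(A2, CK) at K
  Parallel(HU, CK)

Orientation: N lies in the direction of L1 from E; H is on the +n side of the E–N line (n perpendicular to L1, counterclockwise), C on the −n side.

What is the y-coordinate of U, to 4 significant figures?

29.78

The slot axis is L1's direction at 58.6°, so u = (cos 58.6°, sin 58.6°) = (0.5210, 0.8536) and n = (−sin 58.6°, cos 58.6°) = (-0.8536, 0.5210). E is at the origin and N lies 31.9 along u from E, so N = 31.9·u = (16.62, 27.23). Tangency of A1 to both parallel lines with radius 4.9 puts H and C at E ± 4.9·n: H = (-4.182, 2.553), C = (4.182, -2.553). Equal radii place U and K the same way about N: U = N + 4.9·n = (12.44, 29.78), K = N − 4.9·n = (20.80, 24.68). So U.y = 29.78.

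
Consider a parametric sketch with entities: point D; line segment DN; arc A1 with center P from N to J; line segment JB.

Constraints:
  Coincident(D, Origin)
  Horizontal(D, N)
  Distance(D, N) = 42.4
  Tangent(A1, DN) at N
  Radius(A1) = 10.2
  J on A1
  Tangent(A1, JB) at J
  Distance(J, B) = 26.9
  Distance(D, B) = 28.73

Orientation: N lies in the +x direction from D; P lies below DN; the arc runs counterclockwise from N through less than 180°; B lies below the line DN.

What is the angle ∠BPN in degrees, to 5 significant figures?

117.11°

Checks: |PJ| = 10.20 ✓; ∠(PJ, JB) = 90.00° ✓; |JB| = 26.90 ✓; |DB| = 28.73 ✓.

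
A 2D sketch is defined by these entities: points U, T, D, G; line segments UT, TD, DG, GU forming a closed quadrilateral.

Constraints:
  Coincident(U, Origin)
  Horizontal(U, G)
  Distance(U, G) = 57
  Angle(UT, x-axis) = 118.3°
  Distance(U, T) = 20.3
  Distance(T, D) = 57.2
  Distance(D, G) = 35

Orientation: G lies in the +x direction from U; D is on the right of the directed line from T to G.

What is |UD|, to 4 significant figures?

38.14

U is at the origin; U and G share the same y with |UG| = 57.0 and G in +x, so G = (57.0, 0). UT runs at 118.3° with |UT| = 20.3, so T = (-9.624, 17.87). D is determined by |TD| = 57.2 and |DG| = 35.0 together: it lies at the intersection of circle(T, 57.2) and circle(G, 35.0). With |TG| = 68.98, the foot of the radical line on TG is 49.33 from T and the perpendicular offset is √(57.2² − 49.33²) = 28.96. Taking the right-of-TG solution: D = (30.51, -22.88).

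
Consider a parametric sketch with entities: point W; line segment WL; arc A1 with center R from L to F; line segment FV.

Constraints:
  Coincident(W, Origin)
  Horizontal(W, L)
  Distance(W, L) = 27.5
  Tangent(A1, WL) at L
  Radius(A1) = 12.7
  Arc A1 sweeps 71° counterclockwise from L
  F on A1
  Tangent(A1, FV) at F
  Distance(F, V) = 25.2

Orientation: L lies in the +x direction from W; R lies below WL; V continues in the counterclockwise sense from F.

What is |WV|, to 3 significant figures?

33.2

W is at the origin; W and L share the same y with |WL| = 27.5 and L on the +x side, so L = (27.5, 0.00). The tangent condition forces RL to be normal to WL, so R = L + (0, -12.7) = (27.5, -12.7). On A1, L sits at bearing 90° from R; a 71° counterclockwise sweep puts F at bearing 161°, so F = R + 12.7·(cos 161°, sin 161°) = (15.5, -8.57). Since A1 is tangent to FV there, RF ⟂ FV, so FV runs along (−sin 161°, cos 161°); with |FV| = 25.2, V = (7.29, -32.4). Then |WV| = |V − W| = 33.2.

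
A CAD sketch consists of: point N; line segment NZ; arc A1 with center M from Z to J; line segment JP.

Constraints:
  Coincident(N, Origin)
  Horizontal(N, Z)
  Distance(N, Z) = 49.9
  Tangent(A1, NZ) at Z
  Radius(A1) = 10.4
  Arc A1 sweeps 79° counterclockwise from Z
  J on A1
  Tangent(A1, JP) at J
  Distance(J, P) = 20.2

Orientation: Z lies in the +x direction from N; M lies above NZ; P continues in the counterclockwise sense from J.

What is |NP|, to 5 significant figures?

69.922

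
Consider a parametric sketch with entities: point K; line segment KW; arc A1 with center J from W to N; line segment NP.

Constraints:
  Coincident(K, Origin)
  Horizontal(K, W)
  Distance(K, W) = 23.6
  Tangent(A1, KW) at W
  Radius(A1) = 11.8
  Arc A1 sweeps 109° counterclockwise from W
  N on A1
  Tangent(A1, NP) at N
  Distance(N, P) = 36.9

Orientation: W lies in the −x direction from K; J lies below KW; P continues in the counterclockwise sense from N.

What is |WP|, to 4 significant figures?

50.54

On A1, W sits at bearing 90° from J; a 109° counterclockwise sweep puts N at bearing 199°, so N = J + 11.8·(cos 199°, sin 199°) = (-34.76, -15.64). The tangent condition forces JN to be normal to NP, so NP runs along (−sin 199°, cos 199°); with |NP| = 36.9, P = (-22.74, -50.53). Then |WP| = |P − W| = 50.54.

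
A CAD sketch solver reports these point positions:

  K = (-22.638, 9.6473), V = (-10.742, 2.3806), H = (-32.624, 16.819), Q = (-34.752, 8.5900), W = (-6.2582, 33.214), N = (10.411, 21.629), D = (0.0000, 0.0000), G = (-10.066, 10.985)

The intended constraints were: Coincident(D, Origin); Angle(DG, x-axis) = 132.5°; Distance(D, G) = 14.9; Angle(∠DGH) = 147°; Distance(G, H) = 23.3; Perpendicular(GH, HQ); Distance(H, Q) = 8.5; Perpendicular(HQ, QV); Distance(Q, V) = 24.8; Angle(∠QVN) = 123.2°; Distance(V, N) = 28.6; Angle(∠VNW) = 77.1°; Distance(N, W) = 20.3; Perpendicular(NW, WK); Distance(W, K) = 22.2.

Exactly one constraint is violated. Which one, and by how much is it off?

Distance(W, K) = 22.2 — off by 6.50.

D = (0.00, 0.00) ✓; DG at 132.5° ✓; |DG| = 14.90 ✓; ∠DGH = 147.0° ✓; |GH| = 23.30 ✓; ∠(GH, HQ) = 90.00° ✓; |HQ| = 8.500 ✓; ∠(HQ, QV) = 90.00° ✓; |QV| = 24.80 ✓; ∠QVN = 123.2° ✓; |VN| = 28.60 ✓; ∠VNW = 77.10° ✓; |NW| = 20.30 ✓; ∠(NW, WK) = 90.00° ✓; |WK| = 28.70 ✗.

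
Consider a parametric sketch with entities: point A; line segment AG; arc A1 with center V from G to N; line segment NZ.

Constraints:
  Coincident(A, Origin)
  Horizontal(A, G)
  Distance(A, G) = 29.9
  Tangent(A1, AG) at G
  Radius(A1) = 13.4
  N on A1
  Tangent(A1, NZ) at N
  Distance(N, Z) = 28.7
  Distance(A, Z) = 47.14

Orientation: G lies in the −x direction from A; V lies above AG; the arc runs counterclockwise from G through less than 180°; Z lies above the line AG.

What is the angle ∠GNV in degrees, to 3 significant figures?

42.5°

Checks: |VN| = 13.40 ✓; ∠(VN, NZ) = 90.00° ✓; |NZ| = 28.70 ✓; |AZ| = 47.14 ✓.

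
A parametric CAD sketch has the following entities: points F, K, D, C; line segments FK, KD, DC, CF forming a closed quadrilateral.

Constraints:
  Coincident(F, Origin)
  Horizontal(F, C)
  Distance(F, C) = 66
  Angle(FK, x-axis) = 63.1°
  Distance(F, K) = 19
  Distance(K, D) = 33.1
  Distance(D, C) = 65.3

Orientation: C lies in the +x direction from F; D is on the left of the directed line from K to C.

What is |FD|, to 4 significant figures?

52.06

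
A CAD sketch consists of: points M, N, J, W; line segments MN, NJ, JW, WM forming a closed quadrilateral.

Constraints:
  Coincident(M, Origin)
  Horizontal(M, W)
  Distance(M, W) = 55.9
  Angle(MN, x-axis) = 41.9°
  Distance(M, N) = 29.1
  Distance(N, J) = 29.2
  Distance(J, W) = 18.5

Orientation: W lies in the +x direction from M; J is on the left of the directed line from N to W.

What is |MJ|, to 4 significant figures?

53.84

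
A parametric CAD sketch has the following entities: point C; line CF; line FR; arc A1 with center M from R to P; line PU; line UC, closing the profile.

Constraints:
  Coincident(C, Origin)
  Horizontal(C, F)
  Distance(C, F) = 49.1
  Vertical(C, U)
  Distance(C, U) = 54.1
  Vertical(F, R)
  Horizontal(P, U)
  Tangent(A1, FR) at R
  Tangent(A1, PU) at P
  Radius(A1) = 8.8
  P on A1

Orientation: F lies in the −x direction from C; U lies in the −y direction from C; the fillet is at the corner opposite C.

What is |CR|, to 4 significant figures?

66.80

The virtual corner opposite C is at (-49.10, -54.10). The tangent condition forces MR to be normal to FR and since A1 is tangent to PU there, MP ⟂ PU, with radius 8.8, so the center M sits 8.8 in from both sides at M = (-40.30, -45.30). That places the tangent points at R = (-49.10, -45.30) on FR and P = (-40.30, -54.10) on PU. Then |CR| = |R − C| = 66.80.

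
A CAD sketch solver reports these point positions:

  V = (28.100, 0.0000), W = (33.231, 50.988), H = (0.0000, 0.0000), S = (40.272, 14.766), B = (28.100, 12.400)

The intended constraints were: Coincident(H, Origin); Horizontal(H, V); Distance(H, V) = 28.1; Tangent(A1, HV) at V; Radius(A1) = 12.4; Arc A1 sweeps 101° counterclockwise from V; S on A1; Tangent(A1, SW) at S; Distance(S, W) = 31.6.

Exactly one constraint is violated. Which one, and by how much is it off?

Distance(S, W) = 31.6 — off by 5.30.

H = (0.00, 0.00) ✓; H.y = 0.00, V.y = 0.00 ✓; |HV| = 28.10 ✓; ∠(BV, VH) = 90.00° ✓; |BV| = 12.40 ✓; bearing(B→S) − bearing(B→V) = 101.0° ✓; |BS| = 12.40 ✓; ∠(BS, SW) = 90.00° ✓; |SW| = 36.90 ✗.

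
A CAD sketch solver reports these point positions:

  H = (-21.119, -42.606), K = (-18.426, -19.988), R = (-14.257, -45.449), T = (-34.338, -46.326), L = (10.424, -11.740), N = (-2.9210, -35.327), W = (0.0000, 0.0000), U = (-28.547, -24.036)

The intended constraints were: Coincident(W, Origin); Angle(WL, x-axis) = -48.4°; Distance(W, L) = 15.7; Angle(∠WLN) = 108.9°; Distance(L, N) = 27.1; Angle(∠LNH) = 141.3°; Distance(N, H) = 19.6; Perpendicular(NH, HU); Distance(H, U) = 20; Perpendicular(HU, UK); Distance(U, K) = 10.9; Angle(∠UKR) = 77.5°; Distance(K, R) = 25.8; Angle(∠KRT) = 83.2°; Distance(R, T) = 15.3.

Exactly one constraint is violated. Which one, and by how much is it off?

Distance(R, T) = 15.3 — off by 4.80.

W = (0.00, 0.00) ✓; WL at -48.40° ✓; |WL| = 15.70 ✓; ∠WLN = 108.9° ✓; |LN| = 27.10 ✓; ∠LNH = 141.3° ✓; |NH| = 19.60 ✓; ∠(NH, HU) = 90.00° ✓; |HU| = 20.00 ✓; ∠(HU, UK) = 90.00° ✓; |UK| = 10.90 ✓; ∠UKR = 77.50° ✓; |KR| = 25.80 ✓; ∠KRT = 83.20° ✓; |RT| = 20.10 ✗.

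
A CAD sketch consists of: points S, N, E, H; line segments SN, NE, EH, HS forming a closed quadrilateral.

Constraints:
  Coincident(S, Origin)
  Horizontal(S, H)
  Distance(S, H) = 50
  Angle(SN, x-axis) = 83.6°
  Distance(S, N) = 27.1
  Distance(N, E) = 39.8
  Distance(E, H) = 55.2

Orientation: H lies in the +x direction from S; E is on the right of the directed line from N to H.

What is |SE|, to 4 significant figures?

12.86

S is at the origin; SH is horizontal with |SH| = 50.0 and H in +x, so H = (50.0, 0). SN runs at 83.6° with |SN| = 27.1, so N = (3.021, 26.93). E is determined by |NE| = 39.8 and |EH| = 55.2 together: it lies at the intersection of circle(N, 39.8) and circle(H, 55.2). With |NH| = 54.15, the foot of the radical line on NH is 13.57 from N and the perpendicular offset is √(39.8² − 13.57²) = 37.42. Taking the right-of-NH solution: E = (-3.817, -12.28).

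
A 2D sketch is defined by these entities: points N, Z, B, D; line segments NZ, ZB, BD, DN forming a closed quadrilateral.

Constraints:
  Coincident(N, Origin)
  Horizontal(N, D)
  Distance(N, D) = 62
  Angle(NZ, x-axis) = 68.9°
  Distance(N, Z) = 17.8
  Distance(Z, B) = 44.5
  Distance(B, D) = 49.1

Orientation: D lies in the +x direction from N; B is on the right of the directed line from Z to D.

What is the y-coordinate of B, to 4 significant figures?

-25.71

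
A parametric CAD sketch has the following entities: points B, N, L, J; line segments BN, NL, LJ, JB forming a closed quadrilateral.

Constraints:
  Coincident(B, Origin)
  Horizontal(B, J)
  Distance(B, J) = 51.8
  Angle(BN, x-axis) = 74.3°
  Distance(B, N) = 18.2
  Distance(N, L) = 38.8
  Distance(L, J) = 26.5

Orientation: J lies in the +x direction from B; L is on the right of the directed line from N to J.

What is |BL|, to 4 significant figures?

31.60

Checks: |NL| = 38.80 ✓; |LJ| = 26.50 ✓.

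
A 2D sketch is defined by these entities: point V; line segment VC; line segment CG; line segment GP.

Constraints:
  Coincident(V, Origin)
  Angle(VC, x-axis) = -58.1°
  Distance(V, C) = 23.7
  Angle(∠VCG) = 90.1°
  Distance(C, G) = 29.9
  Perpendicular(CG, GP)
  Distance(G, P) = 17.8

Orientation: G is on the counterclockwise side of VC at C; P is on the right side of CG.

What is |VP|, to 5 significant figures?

51.174

V is at the origin; VC runs at -58.1° with length 23.7, so C = 23.7·(cos -58.1°, sin -58.1°) = (12.524, -20.121). ∠VCG = 90.1°, so CG runs at -58.1° + (180° − 90.1°) = 31.800° from the x-axis; with |CG| = 29.9, G = C + 29.9·(cos 31.800°, sin 31.800°) = (37.936, -4.3647). The perpendicularity gives GP at right angles to CG; with |GP| = 17.8 on the right of CG, P = G + 17.8·(0.52696, -0.84989) = (47.316, -19.493). Then |VP| = |P − V| = 51.174.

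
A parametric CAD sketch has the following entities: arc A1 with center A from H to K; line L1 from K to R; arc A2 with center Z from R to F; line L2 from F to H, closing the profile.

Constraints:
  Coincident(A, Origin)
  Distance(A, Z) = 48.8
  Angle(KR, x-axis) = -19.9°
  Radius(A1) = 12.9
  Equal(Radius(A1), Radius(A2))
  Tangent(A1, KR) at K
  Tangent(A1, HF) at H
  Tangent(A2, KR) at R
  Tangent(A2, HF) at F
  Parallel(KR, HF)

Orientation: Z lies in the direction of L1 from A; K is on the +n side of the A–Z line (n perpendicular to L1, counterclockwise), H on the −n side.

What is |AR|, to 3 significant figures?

50.5

The slot axis is L1's direction at -19.9°, so u = (cos -19.9°, sin -19.9°) = (0.940, -0.340) and n = (−sin -19.9°, cos -19.9°) = (0.340, 0.940). A is at the origin and Z lies 48.8 along u from A, so Z = 48.8·u = (45.9, -16.6). Tangency of A1 to both parallel lines with radius 12.9 puts K and H at A ± 12.9·n: K = (4.39, 12.1), H = (-4.39, -12.1). Equal radii place R and F the same way about Z: R = Z + 12.9·n = (50.3, -4.48), F = Z − 12.9·n = (41.5, -28.7). Then |AR| = |R − A| = 50.5.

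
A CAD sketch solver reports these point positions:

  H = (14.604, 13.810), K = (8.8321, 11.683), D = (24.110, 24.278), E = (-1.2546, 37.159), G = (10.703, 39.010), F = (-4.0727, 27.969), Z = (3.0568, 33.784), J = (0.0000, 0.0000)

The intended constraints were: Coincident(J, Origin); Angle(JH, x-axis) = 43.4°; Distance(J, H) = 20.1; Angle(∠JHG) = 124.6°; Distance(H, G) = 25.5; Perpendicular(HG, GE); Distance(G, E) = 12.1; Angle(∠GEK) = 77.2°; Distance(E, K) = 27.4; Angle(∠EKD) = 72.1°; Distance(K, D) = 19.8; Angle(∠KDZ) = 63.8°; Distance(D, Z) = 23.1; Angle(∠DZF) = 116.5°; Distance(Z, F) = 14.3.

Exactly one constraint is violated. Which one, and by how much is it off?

Distance(Z, F) = 14.3 — off by 5.10.

J = (0.00, 0.00) ✓; JH at 43.40° ✓; |JH| = 20.10 ✓; ∠JHG = 124.6° ✓; |HG| = 25.50 ✓; ∠(HG, GE) = 90.00° ✓; |GE| = 12.10 ✓; ∠GEK = 77.20° ✓; |EK| = 27.40 ✓; ∠EKD = 72.10° ✓; |KD| = 19.80 ✓; ∠KDZ = 63.80° ✓; |DZ| = 23.10 ✓; ∠DZF = 116.5° ✓; |ZF| = 9.200 ✗.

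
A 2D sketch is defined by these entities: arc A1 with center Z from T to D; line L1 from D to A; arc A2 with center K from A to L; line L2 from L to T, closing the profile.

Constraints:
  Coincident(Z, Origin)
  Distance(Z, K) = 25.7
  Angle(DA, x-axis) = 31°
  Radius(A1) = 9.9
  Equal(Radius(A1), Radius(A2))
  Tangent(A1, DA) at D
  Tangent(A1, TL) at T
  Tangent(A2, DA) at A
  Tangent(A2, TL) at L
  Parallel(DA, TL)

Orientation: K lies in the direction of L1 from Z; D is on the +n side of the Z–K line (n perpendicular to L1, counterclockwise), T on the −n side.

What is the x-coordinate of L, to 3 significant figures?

27.1

The slot axis is L1's direction at 31.0°, so u = (cos 31.0°, sin 31.0°) = (0.857, 0.515) and n = (−sin 31.0°, cos 31.0°) = (-0.515, 0.857). Z is at the origin and K lies 25.7 along u from Z, so K = 25.7·u = (22.0, 13.2). Tangency of A1 to both parallel lines with radius 9.9 puts D and T at Z ± 9.9·n: D = (-5.10, 8.49), T = (5.10, -8.49). Equal radii place A and L the same way about K: A = K + 9.9·n = (16.9, 21.7), L = K − 9.9·n = (27.1, 4.75). So L.x = 27.1.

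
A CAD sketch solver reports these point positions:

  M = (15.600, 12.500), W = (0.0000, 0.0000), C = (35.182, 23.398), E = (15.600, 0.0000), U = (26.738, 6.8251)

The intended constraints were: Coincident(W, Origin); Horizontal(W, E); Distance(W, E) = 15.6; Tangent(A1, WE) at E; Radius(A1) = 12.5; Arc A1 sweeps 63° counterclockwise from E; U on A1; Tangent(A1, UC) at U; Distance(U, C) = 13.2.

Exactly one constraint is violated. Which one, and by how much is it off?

Distance(U, C) = 13.2 — off by 5.40.

W = (0.00, 0.00) ✓; W.y = 0.00, E.y = 0.00 ✓; |WE| = 15.60 ✓; ∠(ME, EW) = 90.00° ✓; |ME| = 12.50 ✓; bearing(M→U) − bearing(M→E) = 63.00° ✓; |MU| = 12.50 ✓; ∠(MU, UC) = 90.00° ✓; |UC| = 18.60 ✗.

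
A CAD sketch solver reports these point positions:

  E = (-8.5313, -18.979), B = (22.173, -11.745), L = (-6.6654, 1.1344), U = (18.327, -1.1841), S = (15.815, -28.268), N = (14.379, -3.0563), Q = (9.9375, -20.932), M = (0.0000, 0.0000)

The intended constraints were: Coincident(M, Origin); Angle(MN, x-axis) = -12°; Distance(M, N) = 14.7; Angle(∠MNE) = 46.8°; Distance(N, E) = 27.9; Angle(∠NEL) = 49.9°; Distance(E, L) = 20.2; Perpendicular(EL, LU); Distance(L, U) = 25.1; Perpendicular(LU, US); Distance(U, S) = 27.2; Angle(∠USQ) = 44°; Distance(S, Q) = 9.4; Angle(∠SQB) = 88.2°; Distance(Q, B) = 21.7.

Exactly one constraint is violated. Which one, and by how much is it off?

Distance(Q, B) = 21.7 — off by 6.40.

M = (0.00, 0.00) ✓; MN at -12.00° ✓; |MN| = 14.70 ✓; ∠MNE = 46.80° ✓; |NE| = 27.90 ✓; ∠NEL = 49.90° ✓; |EL| = 20.20 ✓; ∠(EL, LU) = 90.00° ✓; |LU| = 25.10 ✓; ∠(LU, US) = 90.00° ✓; |US| = 27.20 ✓; ∠USQ = 44.00° ✓; |SQ| = 9.400 ✓; ∠SQB = 88.20° ✓; |QB| = 15.30 ✗.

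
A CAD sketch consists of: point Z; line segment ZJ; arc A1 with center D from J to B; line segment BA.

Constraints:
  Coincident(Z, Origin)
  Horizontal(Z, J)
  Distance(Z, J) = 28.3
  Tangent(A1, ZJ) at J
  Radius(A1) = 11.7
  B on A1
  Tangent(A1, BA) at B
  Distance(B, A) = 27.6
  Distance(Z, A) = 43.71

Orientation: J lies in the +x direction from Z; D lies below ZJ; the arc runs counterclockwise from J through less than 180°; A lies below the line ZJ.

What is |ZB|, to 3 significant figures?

20.7

Z is at the origin; ZJ is horizontal with |ZJ| = 28.3 and J on the +x side, so J = (28.3, 0.00). A1 meets ZJ tangentially, so DJ is at right angles to ZJ, so D = J + (0, -11.7) = (28.3, -11.7). Since DB ⟂ BA (tangency), |DA| = √(11.7² + 27.6²) = 30.0 regardless of where B sits on A1. So A lies on both circle(Z, 43.71) and circle(D, 30.0); the below-ZJ intersection is A = (18.0, -39.8). B is the foot of the tangent from A: B = (16.6, -12.3).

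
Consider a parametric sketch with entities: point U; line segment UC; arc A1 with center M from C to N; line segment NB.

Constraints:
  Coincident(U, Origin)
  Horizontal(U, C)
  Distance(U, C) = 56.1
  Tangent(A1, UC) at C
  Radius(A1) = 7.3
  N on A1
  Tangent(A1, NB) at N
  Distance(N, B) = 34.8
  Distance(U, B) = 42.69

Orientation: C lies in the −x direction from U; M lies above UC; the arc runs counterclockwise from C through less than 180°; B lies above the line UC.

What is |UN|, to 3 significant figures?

50.3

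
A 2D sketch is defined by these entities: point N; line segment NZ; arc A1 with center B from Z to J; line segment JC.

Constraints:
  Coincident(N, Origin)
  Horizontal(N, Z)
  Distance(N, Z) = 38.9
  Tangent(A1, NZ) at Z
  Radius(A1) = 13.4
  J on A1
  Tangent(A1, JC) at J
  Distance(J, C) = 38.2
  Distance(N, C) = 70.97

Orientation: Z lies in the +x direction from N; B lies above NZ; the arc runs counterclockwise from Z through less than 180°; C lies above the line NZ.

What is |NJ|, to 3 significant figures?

54.3

Checks: N = (0.00, 0.00) ✓; |BJ| = 13.40 ✓; ∠(BJ, JC) = 90.00° ✓; |JC| = 38.20 ✓; |NC| = 70.97 ✓.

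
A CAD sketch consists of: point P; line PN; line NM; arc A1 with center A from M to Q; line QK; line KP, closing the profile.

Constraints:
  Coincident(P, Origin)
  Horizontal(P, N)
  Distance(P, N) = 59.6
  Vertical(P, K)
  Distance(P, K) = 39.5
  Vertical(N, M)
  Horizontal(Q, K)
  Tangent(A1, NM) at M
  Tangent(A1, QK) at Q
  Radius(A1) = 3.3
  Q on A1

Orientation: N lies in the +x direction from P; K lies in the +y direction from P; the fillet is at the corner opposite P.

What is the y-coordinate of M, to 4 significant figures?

36.20

P is at the origin; PN is horizontal with |PN| = 59.6 and N on the +x side, so N = (59.60, 0.000). PK is vertical with |PK| = 39.5 and K on the +y side, so K = (0.000, 39.50). The virtual corner opposite P is at (59.60, 39.50). A1 meets NM tangentially, so AM is at right angles to NM and tangency of A1 to QK means the radius AQ is perpendicular to QK, with radius 3.3, so the center A sits 3.3 in from both sides at A = (56.30, 36.20). That places the tangent points at M = (59.60, 36.20) on NM and Q = (56.30, 39.50) on QK. So M.y = 36.20.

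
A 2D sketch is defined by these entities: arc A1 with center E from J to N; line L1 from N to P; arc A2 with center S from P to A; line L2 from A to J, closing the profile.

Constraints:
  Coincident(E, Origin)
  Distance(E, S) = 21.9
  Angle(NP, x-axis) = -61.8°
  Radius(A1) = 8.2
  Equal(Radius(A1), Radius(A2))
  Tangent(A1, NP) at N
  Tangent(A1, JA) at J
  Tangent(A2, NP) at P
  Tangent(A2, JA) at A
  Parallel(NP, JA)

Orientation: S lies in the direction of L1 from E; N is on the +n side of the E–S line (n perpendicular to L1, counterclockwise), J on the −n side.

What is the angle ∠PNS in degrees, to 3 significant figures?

20.5°

The slot axis is L1's direction at -61.8°, so u = (cos -61.8°, sin -61.8°) = (0.473, -0.881) and n = (−sin -61.8°, cos -61.8°) = (0.881, 0.473). E is at the origin and S lies 21.9 along u from E, so S = 21.9·u = (10.3, -19.3). Tangency of A1 to both parallel lines with radius 8.2 puts N and J at E ± 8.2·n: N = (7.23, 3.87), J = (-7.23, -3.87). Equal radii place P and A the same way about S: P = S + 8.2·n = (17.6, -15.4), A = S − 8.2·n = (3.12, -23.2). Then cos ∠PNS = NP·NS / (|NP||NS|), giving 20.5°.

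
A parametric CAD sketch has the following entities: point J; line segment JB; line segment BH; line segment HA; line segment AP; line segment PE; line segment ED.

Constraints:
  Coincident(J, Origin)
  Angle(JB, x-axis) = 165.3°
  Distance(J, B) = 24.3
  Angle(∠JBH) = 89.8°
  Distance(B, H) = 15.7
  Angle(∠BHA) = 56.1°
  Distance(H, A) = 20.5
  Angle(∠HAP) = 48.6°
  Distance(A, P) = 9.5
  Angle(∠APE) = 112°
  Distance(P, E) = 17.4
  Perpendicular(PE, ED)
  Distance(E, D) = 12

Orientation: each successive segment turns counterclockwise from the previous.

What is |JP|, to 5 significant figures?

16.569

∠BHA = 56.1° gives HA at 19.400° from the x-axis; with |HA| = 20.5, A = (-8.0995, -2.2243). ∠HAP = 48.6° gives AP at 150.80° from the x-axis; with |AP| = 9.5, P = (-16.392, 2.4104). Then |JP| = |P − J| = 16.569.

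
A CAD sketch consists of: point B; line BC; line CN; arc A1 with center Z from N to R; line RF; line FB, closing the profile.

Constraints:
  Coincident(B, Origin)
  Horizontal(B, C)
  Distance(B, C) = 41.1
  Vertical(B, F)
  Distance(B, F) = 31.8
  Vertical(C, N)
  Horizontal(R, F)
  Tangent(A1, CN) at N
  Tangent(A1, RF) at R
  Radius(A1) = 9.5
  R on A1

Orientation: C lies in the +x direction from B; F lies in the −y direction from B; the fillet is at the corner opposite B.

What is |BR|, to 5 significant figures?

44.831

B is at the origin; B and C share the same y with |BC| = 41.1 and C on the +x side, so C = (41.100, 0.0000). B and F share the same x with |BF| = 31.8 and F on the −y side, so F = (0.0000, -31.800). The virtual corner opposite B is at (41.100, -31.800). A1 meets CN tangentially, so ZN is at right angles to CN and A1 meets RF tangentially, so ZR is at right angles to RF, with radius 9.5, so the center Z sits 9.5 in from both sides at Z = (31.600, -22.300). That places the tangent points at N = (41.100, -22.300) on CN and R = (31.600, -31.800) on RF. Then |BR| = |R − B| = 44.831.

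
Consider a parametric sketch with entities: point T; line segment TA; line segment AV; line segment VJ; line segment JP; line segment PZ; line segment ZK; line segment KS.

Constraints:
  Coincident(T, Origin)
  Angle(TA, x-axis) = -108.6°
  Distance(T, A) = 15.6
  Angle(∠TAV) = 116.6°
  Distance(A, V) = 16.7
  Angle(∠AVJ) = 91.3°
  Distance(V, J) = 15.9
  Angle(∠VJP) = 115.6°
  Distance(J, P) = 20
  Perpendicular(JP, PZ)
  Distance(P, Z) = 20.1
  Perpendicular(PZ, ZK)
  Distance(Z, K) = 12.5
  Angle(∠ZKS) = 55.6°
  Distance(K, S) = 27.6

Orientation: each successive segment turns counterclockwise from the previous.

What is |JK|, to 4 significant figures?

21.45

T is at the origin; TA runs at -108.6° with length 15.6, so A = (-4.976, -14.79). ∠TAV = 116.6° gives AV at -45.20° from the x-axis; with |AV| = 16.7, V = (6.792, -26.64). ∠AVJ = 91.3° gives VJ at 43.50° from the x-axis; with |VJ| = 15.9, J = (18.33, -15.69). ∠VJP = 115.6° gives JP at 107.9° from the x-axis; with |JP| = 20.0, P = (12.18, 3.342). JP is perpendicular to PZ, so PZ runs at -162.1°; with |PZ| = 20.1, Z = (-6.949, -2.836). PZ is perpendicular to ZK, so ZK runs at -72.10°; with |ZK| = 12.5, K = (-3.107, -14.73). Then |JK| = |K − J| = 21.45.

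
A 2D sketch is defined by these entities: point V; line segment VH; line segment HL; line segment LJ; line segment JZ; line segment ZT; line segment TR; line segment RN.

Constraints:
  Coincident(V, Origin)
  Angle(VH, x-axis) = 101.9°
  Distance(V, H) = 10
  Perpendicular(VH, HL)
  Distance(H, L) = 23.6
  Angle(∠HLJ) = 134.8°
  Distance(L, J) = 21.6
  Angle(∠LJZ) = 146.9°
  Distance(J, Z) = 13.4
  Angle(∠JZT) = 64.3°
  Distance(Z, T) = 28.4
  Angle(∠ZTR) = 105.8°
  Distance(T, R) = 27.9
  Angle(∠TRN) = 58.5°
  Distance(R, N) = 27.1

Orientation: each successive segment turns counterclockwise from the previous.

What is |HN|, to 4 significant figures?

37.33

V is at the origin; VH runs at 101.9° with length 10.0, so H = (-2.062, 9.785). The perpendicularity gives HL at right angles to VH, so HL runs at -168.1°; with |HL| = 23.6, L = (-25.15, 4.919). ∠HLJ = 134.8° gives LJ at -122.9° from the x-axis; with |LJ| = 21.6, J = (-36.89, -13.22). ∠LJZ = 146.9° gives JZ at -89.80° from the x-axis; with |JZ| = 13.4, Z = (-36.84, -26.62). ∠JZT = 64.3° gives ZT at 25.90° from the x-axis; with |ZT| = 28.4, T = (-11.29, -14.21). ∠ZTR = 105.8° gives TR at 100.1° from the x-axis; with |TR| = 27.9, R = (-16.19, 13.26). ∠TRN = 58.5° gives RN at -138.4° from the x-axis; with |RN| = 27.1, N = (-36.45, -4.737). Then |HN| = |N − H| = 37.33.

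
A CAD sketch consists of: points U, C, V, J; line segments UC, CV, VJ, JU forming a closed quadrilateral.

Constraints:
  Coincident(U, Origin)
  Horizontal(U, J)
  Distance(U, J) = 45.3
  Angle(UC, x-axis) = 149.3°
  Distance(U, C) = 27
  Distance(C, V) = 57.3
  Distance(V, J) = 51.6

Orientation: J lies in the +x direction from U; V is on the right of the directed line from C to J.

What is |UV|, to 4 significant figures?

35.52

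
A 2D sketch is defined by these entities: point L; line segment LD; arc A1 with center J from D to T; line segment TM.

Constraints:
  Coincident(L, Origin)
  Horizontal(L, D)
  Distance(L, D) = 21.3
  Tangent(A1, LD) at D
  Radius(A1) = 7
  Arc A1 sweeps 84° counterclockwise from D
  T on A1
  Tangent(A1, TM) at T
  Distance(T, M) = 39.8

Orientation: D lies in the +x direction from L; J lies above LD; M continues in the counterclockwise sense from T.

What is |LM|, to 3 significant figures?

56.2

L is at the origin; LD is horizontal with |LD| = 21.3 and D on the +x side, so D = (21.3, 0.00). A1 meets LD tangentially, so JD is at right angles to LD, so J = D + (0, 7) = (21.3, 7.00). On A1, D sits at bearing -90° from J; an 84° counterclockwise sweep puts T at bearing -6°, so T = J + 7.0·(cos -6°, sin -6°) = (28.3, 6.27). The tangent condition forces JT to be normal to TM, so TM runs along (−sin -6°, cos -6°); with |TM| = 39.8, M = (32.4, 45.9). Then |LM| = |M − L| = 56.2.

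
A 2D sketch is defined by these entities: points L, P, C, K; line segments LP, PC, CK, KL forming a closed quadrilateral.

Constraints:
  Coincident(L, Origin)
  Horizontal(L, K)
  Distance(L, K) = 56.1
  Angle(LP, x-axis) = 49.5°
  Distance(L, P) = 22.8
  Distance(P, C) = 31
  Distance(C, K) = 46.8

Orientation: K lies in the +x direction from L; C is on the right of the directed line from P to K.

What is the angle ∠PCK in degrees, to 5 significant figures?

66.746°

L is at the origin; L and K share the same y with |LK| = 56.1 and K in +x, so K = (56.1, 0). LP runs at 49.5° with |LP| = 22.8, so P = (14.807, 17.337). C is determined by |PC| = 31.0 and |CK| = 46.8 together: it lies at the intersection of circle(P, 31.0) and circle(K, 46.8). With |PK| = 44.785, the foot of the radical line on PK is 8.6684 from P and the perpendicular offset is √(31.0² − 8.6684²) = 29.763. Taking the right-of-PK solution: C = (11.278, -13.461).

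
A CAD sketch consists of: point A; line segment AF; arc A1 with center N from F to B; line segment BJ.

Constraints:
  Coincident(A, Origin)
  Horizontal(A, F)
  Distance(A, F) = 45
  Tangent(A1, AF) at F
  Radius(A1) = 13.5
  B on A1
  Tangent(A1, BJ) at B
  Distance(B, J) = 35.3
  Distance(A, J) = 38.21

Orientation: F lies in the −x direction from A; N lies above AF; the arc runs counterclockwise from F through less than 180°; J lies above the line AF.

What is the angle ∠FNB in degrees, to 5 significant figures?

56.449°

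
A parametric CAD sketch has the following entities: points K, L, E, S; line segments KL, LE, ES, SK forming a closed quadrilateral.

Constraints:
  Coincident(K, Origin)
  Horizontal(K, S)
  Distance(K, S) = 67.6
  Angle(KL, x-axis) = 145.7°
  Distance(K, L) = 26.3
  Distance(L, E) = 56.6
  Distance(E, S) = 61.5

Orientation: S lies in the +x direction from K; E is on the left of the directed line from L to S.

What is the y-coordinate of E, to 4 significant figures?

45.28

Checks: |LE| = 56.60 ✓; |ES| = 61.50 ✓.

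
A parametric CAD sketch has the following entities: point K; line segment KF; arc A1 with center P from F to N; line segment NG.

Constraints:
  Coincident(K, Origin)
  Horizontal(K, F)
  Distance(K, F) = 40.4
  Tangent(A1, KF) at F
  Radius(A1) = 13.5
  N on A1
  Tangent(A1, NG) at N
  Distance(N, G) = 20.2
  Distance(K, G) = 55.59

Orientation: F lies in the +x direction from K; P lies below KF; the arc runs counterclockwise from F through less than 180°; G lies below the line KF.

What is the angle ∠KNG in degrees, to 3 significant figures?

160°

K is at the origin; KF is horizontal with |KF| = 40.4 and F on the +x side, so F = (40.4, 0.00). A1 meets KF tangentially, so PF is at right angles to KF, so P = F + (0, -13.5) = (40.4, -13.5). Since PN ⟂ NG (tangency), |PG| = √(13.5² + 20.2²) = 24.3 regardless of where N sits on A1. So G lies on both circle(K, 55.59) and circle(P, 24.3); the below-KF intersection is G = (40.8, -37.8). N is the foot of the tangent from G: N = (29.3, -21.2).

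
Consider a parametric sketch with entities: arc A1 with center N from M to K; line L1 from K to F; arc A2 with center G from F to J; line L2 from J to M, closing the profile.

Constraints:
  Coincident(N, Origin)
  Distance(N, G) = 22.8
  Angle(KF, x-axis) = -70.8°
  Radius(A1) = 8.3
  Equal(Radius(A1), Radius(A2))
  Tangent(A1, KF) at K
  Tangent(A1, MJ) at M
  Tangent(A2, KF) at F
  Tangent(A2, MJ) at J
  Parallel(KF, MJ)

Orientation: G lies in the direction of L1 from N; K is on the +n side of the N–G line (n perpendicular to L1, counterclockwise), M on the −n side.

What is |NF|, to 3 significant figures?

24.3

The slot axis is L1's direction at -70.8°, so u = (cos -70.8°, sin -70.8°) = (0.329, -0.944) and n = (−sin -70.8°, cos -70.8°) = (0.944, 0.329). N is at the origin and G lies 22.8 along u from N, so G = 22.8·u = (7.50, -21.5). Tangency of A1 to both parallel lines with radius 8.3 puts K and M at N ± 8.3·n: K = (7.84, 2.73), M = (-7.84, -2.73). Equal radii place F and J the same way about G: F = G + 8.3·n = (15.3, -18.8), J = G − 8.3·n = (-0.340, -24.3). Then |NF| = |F − N| = 24.3.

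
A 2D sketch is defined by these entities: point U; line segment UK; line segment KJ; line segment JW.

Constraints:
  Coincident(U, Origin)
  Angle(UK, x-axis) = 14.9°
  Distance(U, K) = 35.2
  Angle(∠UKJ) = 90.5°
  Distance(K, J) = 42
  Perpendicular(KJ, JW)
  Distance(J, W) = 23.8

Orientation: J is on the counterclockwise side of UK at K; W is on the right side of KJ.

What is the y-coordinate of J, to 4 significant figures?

49.73

U is at the origin; UK runs at 14.9° with length 35.2, so K = 35.2·(cos 14.9°, sin 14.9°) = (34.02, 9.051). ∠UKJ = 90.5°, so KJ runs at 14.9° + (180° − 90.5°) = 104.4° from the x-axis; with |KJ| = 42.0, J = K + 42.0·(cos 104.4°, sin 104.4°) = (23.57, 49.73). So J.y = 49.73.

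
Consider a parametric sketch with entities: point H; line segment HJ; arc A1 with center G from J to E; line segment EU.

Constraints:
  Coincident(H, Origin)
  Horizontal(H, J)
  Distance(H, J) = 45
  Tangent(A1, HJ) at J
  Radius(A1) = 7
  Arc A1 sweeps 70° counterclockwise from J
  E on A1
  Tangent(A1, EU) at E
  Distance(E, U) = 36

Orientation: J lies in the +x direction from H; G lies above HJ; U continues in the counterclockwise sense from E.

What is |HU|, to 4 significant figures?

74.56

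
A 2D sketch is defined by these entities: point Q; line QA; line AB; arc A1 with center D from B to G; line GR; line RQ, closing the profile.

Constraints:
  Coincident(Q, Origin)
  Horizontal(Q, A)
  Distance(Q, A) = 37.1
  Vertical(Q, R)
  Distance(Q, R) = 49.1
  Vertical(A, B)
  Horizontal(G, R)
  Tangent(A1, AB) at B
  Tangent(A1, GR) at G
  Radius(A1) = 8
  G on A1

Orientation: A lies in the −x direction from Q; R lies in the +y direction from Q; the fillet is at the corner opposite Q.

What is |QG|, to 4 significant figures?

57.08

The virtual corner opposite Q is at (-37.10, 49.10). Tangency of A1 to AB means the radius DB is perpendicular to AB and the tangent condition forces DG to be normal to GR, with radius 8.0, so the center D sits 8.0 in from both sides at D = (-29.10, 41.10). That places the tangent points at B = (-37.10, 41.10) on AB and G = (-29.10, 49.10) on GR. Then |QG| = |G − Q| = 57.08.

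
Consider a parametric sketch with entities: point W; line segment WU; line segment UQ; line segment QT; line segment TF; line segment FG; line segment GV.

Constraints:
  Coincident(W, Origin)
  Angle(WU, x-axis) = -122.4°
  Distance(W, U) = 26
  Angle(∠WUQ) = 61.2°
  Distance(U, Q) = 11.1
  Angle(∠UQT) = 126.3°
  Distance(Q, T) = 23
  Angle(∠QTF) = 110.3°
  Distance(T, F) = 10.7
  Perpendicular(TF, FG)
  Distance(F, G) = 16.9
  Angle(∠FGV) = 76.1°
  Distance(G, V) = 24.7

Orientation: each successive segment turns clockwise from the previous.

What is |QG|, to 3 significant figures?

19.3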